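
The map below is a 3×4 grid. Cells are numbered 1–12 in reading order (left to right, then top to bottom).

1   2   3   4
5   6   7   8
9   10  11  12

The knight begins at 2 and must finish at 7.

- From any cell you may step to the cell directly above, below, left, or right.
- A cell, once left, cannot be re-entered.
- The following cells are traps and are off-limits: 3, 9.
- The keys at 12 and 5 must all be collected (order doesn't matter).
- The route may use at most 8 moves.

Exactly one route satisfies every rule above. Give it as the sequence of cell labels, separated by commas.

The budget equals the shortest possible length, so every move has to be on a shortest route through the required cells.
Route from 2: left to 1, down to 5, right to 6, down to 10, 2× right (reaching 12), up to 8, left to 7 — 8 moves in all.
Check: all required cells visited; 8 ≤ 8 moves.

2, 1, 5, 6, 10, 11, 12, 8, 7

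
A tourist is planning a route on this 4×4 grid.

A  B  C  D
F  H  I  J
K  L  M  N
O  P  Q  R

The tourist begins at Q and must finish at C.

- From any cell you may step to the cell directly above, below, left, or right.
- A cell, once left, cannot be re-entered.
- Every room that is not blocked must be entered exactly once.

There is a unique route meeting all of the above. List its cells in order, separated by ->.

Need to visit all 16 open cells exactly once, starting at Q and ending at C.
Cell R has only two open neighbours (N and Q), so the path must pass straight through it: one of those is the cell it's entered from and the other is where it exits.
Route from Q: right 1 to R, up 1 to N, left 2 to L, down 1 to P, left 1 to O, up 3 to A, right 1 to B, down 1 to H, right 2 to J, up 1 to D, left 1 to C — 15 moves in all.
Check: all 16 open cells covered.

Q -> R -> N -> M -> L -> P -> O -> K -> F -> A -> B -> H -> I -> J -> D -> C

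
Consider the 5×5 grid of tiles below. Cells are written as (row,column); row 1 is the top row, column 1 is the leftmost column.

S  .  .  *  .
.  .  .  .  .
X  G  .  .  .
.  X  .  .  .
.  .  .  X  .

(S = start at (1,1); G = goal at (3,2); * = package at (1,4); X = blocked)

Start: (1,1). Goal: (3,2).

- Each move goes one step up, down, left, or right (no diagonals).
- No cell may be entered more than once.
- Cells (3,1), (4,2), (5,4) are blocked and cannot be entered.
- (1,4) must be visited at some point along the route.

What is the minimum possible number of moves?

Any route passes through (1,4) somewhere between (1,1) and (3,2). Summing Manhattan distances along the two legs ((1,1) → (1,4) → (3,2)) gives a lower bound of 3 + 4 = 7 moves.
A route of 7 moves achieves this: (1,1) → (1,2) → (1,3) → (1,4) → (2,4) → (3,4) → (3,3) → (3,2).
Since 7 matches the lower bound, it is optimal.

7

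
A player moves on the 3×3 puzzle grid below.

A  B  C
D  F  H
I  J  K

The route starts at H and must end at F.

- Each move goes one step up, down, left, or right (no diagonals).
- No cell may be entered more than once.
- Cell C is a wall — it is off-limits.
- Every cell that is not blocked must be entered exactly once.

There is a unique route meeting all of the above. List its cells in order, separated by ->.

Need to visit all 8 open cells exactly once, starting at H and ending at F.
Cell A has only two open neighbours (D and B), so the path must pass straight through it: one of those is the cell it's entered from and the other is where it exits.
Route from H: down 1 to K, left 2 to I, up 2 to A, right 1 to B, down 1 to F — 7 moves in all.
Check: all 8 open cells covered.

H -> K -> J -> I -> D -> A -> B -> F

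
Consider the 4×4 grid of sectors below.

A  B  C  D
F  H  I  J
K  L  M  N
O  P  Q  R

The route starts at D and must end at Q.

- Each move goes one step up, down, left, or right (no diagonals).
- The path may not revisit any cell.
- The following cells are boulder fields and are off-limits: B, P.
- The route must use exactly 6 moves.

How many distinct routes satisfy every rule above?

6

Need simple routes of exactly 6 moves from D to Q (Manhattan distance 4, so 1 moves are spent on a detour and 1 undoing it).
Enumerating: D J I M N R Q | D J I H L M Q | D C I M N R Q | D C I H L M Q | D C I J N R Q | D C I J N M Q.
That gives 6 routes.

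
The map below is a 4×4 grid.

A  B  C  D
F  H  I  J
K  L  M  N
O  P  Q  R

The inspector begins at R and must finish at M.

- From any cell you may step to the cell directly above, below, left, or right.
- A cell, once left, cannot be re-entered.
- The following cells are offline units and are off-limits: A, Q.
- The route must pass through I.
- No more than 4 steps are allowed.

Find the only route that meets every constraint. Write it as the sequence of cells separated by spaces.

The 4-move cap with required stops at I leaves no slack for detours.
Route from R: 2× up (reaching J), left to I, down to M — 4 moves in all.
Check: all required cells visited; 4 ≤ 4 moves.

R N J I M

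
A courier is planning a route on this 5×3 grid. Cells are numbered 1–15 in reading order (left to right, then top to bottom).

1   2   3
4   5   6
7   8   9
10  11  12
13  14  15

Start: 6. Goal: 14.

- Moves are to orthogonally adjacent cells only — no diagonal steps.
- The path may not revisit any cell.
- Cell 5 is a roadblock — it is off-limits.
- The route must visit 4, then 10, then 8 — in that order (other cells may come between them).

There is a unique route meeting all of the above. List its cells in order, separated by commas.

The waypoints must appear in the order 4, 10, 8, with no cell reused.
Route from 6: up to 3, 2× left (reaching 1), 3× down (reaching 10), right to 11, up to 8, right to 9, 2× down (reaching 15), left to 14 — 12 moves in all.
Check: order respected (4 at step 4, 10 at step 6, 8 at step 8).

6, 3, 2, 1, 4, 7, 10, 11, 8, 9, 12, 15, 14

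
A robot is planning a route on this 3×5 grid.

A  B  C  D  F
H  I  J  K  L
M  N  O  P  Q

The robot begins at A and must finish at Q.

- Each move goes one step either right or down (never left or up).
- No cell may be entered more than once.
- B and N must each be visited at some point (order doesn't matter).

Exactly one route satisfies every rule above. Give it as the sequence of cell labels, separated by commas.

Moves only go right or down, so the column and row indices never decrease.
Route from A: right to B, 2× down (reaching N), 3× right (reaching Q) — 6 moves in all.
Check: all required cells visited.

A, B, I, N, O, P, Q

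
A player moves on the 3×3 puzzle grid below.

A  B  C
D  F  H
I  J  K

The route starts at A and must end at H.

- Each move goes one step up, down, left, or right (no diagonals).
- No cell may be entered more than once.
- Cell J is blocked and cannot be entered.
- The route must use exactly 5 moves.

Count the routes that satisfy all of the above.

1

Need simple routes of exactly 5 moves from A to H (Manhattan distance 3, so 1 moves are spent on a detour and 1 undoing it).
Enumerating: A D F B C H.
That gives 1 route.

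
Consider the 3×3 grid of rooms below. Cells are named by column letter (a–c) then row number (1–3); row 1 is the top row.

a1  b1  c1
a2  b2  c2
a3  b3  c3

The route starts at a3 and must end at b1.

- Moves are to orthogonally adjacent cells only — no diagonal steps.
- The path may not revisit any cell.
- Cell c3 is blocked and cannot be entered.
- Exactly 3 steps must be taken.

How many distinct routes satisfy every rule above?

3

Need simple routes of exactly 3 moves from a3 to b1 (Manhattan distance 3, so 0 moves are spent on a detour and 0 undoing it).
Enumerating: a3 a2 a1 b1 | a3 a2 b2 b1 | a3 b3 b2 b1.
That gives 3 routes.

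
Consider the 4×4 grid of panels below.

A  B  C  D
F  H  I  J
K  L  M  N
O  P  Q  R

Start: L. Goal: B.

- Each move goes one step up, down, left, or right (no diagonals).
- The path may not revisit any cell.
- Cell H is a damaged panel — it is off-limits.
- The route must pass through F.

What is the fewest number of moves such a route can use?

4

Any route passes through F somewhere between L and B. Summing Manhattan distances along the two legs (L → F → B) gives a lower bound of 2 + 2 = 4 moves.
A route of 4 moves achieves this: L → K → F → A → B.
Since 4 matches the lower bound, it is optimal.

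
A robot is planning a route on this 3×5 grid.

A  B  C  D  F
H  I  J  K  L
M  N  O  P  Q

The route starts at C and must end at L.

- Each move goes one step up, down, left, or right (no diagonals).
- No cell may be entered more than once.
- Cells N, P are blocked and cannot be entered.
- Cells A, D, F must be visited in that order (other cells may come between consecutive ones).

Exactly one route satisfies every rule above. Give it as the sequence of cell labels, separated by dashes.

The waypoints must appear in the order A, D, F, with no cell reused.
Route from C: left 2 to A, down 1 to H, right 3 to K, up 1 to D, right 1 to F, down 1 to L — 9 moves in all.
Check: order respected (A at step 2, D at step 7, F at step 8).

C - B - A - H - I - J - K - D - F - L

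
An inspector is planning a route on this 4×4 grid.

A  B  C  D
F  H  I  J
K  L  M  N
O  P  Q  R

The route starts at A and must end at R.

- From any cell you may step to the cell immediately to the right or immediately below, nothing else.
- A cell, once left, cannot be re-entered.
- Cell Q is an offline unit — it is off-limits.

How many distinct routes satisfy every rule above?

10

A right/down-only route from A to R makes exactly 3 down-moves and 3 right-moves in some order.
With no other constraints that would be C(6,3) = 20 routes.
Subtract routes through each blocked cell (inclusion–exclusion for overlaps): − through Q: 10 → 10.
That gives 10 routes.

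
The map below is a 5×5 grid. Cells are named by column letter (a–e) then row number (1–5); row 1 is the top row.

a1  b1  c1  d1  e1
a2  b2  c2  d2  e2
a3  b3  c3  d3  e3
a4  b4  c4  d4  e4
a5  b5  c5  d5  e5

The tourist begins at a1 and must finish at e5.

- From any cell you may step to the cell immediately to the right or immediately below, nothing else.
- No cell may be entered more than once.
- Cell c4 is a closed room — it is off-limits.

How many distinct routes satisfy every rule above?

40

A right/down-only route from a1 to e5 makes exactly 4 down-moves and 4 right-moves in some order.
With no other constraints that would be C(8,4) = 70 routes.
Subtract routes through each blocked cell (inclusion–exclusion for overlaps): − through c4: 30 → 40.
That gives 40 routes.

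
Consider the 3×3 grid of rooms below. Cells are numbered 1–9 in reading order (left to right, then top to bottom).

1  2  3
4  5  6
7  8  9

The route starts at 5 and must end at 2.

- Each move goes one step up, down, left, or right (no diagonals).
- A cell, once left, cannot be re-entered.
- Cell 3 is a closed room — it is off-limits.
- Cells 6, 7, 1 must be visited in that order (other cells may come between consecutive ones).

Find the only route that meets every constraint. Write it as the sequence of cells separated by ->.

5 -> 6 -> 9 -> 8 -> 7 -> 4 -> 1 -> 2

The waypoints must appear in the order 6, 7, 1, with no cell reused.
Route from 5: right 1 to 6, down 1 to 9, left 2 to 7, up 2 to 1, right 1 to 2 — 7 moves in all.
Check: order respected (6 at step 1, 7 at step 4, 1 at step 6).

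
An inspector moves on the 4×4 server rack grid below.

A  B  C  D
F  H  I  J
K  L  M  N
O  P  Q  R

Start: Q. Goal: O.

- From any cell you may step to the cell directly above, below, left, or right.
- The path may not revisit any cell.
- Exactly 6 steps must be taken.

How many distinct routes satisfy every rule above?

7

Need simple routes of exactly 6 moves from Q to O (Manhattan distance 2, so 2 moves are spent on a detour and 2 undoing it).
Enumerating: Q M I H L P O | Q M I H L K O | Q M I H F K O | Q M L H F K O | Q P L H F K O | Q R N M L P O | Q R N M L K O.
That gives 7 routes.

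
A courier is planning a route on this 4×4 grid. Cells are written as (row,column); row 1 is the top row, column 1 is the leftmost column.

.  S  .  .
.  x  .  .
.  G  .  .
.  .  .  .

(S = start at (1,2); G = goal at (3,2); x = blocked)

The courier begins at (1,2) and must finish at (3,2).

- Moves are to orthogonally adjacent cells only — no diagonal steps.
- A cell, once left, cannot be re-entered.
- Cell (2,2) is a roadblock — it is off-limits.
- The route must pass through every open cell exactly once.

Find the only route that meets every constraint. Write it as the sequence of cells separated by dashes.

(1,2) - (1,1) - (2,1) - (3,1) - (4,1) - (4,2) - (4,3) - (4,4) - (3,4) - (2,4) - (1,4) - (1,3) - (2,3) - (3,3) - (3,2)

Need to visit all 15 open cells exactly once, starting at (1,2) and ending at (3,2).
Route from (1,2): left to (1,1), 3× down (reaching (4,1)), 3× right (reaching (4,4)), 3× up (reaching (1,4)), left to (1,3), 2× down (reaching (3,3)), left to (3,2) — 14 moves in all.
Check: all 15 open cells covered.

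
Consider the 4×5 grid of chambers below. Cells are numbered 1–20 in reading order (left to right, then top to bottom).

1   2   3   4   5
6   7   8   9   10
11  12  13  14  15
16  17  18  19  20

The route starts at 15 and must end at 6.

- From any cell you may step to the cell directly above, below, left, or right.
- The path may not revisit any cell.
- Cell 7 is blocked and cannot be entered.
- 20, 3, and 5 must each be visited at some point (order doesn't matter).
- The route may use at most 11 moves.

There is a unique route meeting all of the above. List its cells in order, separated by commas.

15, 20, 19, 14, 9, 10, 5, 4, 3, 2, 1, 6

Any route must reach 20, 3, and 5 and still end at 6 within 11 moves, so the order of the required stops is forced.
Route from 15: down to 20, left to 19, 2× up (reaching 9), right to 10, up to 5, 4× left (reaching 1), down to 6 — 11 moves in all.
Check: all required cells visited; 11 ≤ 11 moves.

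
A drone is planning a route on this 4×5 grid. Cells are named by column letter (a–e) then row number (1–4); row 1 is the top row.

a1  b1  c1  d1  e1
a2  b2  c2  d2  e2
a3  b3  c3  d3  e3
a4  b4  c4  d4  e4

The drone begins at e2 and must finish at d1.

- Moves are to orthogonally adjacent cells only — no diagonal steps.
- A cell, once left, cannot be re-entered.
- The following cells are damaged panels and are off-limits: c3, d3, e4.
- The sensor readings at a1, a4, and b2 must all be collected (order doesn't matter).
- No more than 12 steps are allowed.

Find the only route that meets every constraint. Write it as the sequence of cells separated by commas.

e2, d2, c2, b2, b3, b4, a4, a3, a2, a1, b1, c1, d1

The 12-move cap with required stops at a1, a4, b2 leaves no slack for detours.
Route from e2: 3× left (reaching b2), 2× down (reaching b4), left to a4, 3× up (reaching a1), 3× right (reaching d1) — 12 moves in all.
Check: all required cells visited; 12 ≤ 12 moves.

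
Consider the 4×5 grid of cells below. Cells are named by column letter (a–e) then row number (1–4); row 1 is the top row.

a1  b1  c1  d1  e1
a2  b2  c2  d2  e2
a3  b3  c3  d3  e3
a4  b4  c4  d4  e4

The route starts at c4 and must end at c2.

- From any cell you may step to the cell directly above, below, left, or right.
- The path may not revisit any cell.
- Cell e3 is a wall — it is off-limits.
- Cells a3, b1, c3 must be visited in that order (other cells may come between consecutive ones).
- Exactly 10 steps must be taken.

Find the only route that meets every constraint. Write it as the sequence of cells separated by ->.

The waypoints must appear in the order a3, b1, c3, with no cell reused.
Route from c4: 2× left (reaching a4), 3× up (reaching a1), right to b1, 2× down (reaching b3), right to c3, up to c2 — 10 moves in all.
Check: order respected (a3 at step 3, b1 at step 6, c3 at step 9); 10 moves as required.

c4 -> b4 -> a4 -> a3 -> a2 -> a1 -> b1 -> b2 -> b3 -> c3 -> c2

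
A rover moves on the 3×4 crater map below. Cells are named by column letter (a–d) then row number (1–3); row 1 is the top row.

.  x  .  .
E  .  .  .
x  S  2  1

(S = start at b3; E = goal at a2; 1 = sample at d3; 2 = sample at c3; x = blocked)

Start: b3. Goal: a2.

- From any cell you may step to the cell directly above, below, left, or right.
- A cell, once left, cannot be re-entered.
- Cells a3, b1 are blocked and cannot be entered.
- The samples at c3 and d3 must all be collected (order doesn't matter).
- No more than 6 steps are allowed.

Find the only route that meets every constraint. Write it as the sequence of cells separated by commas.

The 6-move cap with required stops at c3, d3 leaves no slack for detours.
Route from b3: 2× right (reaching d3), up to d2, 3× left (reaching a2) — 6 moves in all.
Check: all required cells visited; 6 ≤ 6 moves.

b3, c3, d3, d2, c2, b2, a2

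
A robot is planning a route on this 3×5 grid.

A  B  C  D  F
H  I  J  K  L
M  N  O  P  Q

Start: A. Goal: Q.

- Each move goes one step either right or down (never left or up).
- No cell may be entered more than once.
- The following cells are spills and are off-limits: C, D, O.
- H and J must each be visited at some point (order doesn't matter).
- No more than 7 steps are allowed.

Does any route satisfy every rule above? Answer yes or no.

yes

One route that works: A → H → I → J → K → P → Q.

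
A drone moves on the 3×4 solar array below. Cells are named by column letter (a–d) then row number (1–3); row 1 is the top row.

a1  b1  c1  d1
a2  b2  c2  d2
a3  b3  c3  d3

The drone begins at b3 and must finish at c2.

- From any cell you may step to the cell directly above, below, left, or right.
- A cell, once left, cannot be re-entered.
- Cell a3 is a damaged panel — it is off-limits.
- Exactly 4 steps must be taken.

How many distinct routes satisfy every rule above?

2

Need simple routes of exactly 4 moves from b3 to c2 (Manhattan distance 2, so 1 moves are spent on a detour and 1 undoing it).
Enumerating: b3 b2 b1 c1 c2 | b3 c3 d3 d2 c2.
That gives 2 routes.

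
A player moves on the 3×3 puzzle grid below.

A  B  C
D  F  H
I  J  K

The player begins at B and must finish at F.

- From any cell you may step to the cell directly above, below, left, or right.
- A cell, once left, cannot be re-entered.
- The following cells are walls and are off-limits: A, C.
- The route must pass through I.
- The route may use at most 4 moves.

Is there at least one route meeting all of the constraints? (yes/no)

Every way from B to I runs through F — but F is where the route must end, so it would be entered once on the way to I and again at the finish.

no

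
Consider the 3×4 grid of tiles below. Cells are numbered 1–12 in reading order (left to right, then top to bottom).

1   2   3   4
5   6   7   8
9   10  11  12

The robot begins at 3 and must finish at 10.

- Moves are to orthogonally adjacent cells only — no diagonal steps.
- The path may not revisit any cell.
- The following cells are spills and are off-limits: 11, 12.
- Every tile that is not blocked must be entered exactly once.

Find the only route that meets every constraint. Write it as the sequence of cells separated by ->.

Need to visit all 10 open cells exactly once, starting at 3 and ending at 10.
Cell 8 has only two open neighbours (4 and 7), so the path must pass straight through it: one of those is the cell it's entered from and the other is where it exits.
Route from 3: right to 4, down to 8, 2× left (reaching 6), up to 2, left to 1, 2× down (reaching 9), right to 10 — 9 moves in all.
Check: all 10 open cells covered.

3 -> 4 -> 8 -> 7 -> 6 -> 2 -> 1 -> 5 -> 9 -> 10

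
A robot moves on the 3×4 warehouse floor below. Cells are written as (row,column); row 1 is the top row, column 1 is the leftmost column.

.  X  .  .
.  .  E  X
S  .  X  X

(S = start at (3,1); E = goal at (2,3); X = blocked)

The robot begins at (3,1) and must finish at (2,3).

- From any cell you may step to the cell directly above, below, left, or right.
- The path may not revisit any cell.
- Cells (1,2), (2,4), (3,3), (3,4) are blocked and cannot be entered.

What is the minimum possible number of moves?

The Manhattan distance from (3,1) to (2,3) is |3−2| + |1−3| = 3, so at least 3 moves are needed.
A route of 3 moves achieves this: (3,1) → (2,1) → (2,2) → (2,3).
Since 3 matches the lower bound, it is optimal.

3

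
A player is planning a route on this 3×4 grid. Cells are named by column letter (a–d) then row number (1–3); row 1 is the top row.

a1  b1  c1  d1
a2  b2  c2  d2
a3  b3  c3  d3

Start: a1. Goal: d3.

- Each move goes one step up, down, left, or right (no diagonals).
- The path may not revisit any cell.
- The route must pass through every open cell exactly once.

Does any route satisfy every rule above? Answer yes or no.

yes

One route that works: a1 → a2 → a3 → b3 → b2 → b1 → c1 → d1 → d2 → c2 → c3 → d3.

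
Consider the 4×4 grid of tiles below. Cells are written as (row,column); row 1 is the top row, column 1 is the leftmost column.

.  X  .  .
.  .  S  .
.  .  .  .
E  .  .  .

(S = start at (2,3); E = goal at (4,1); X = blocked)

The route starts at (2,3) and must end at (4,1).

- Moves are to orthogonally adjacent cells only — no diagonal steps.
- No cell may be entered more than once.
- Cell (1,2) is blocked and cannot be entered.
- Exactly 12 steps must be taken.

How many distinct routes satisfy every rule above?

Need simple routes of exactly 12 moves from (2,3) to (4,1) (Manhattan distance 4, so 4 moves are spent on a detour and 4 undoing it).
Enumerating: (2,3) (1,3) (1,4) (2,4) (3,4) (4,4) (4,3) (3,3) (3,2) (2,2) (2,1) (3,1) (4,1) | (2,3) (1,3) (1,4) (2,4) (3,4) (4,4) (4,3) (4,2) (3,2) (2,2) (2,1) (3,1) (4,1) | (2,3) (1,3) (1,4) (2,4) (3,4) (3,3) (4,3) (4,2) (3,2) (2,2) (2,1) (3,1) (4,1).
That gives 3 routes.

3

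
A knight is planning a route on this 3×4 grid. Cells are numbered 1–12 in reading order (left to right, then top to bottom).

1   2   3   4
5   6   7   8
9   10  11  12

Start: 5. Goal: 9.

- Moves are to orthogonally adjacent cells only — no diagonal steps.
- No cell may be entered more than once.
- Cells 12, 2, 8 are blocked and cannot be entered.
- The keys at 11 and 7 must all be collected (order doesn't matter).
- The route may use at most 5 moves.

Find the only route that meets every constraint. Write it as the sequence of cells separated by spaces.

The budget equals the shortest possible length, so every move has to be on a shortest route through the required cells.
Route from 5: 2× right (reaching 7), down to 11, 2× left (reaching 9) — 5 moves in all.
Check: all required cells visited; 5 ≤ 5 moves.

5 6 7 11 10 9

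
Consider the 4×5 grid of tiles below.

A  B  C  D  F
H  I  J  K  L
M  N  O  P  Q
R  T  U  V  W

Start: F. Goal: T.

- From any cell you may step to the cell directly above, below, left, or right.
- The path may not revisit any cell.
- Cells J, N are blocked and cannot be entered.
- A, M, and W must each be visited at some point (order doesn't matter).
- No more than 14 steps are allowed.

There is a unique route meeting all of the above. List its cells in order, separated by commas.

The 14-move cap with required stops at A, M, W leaves no slack for detours.
Route from F: 3× down (reaching W), left to V, 3× up (reaching D), 3× left (reaching A), 3× down (reaching R), right to T — 14 moves in all.
Check: all required cells visited; 14 ≤ 14 moves.

F, L, Q, W, V, P, K, D, C, B, A, H, M, R, T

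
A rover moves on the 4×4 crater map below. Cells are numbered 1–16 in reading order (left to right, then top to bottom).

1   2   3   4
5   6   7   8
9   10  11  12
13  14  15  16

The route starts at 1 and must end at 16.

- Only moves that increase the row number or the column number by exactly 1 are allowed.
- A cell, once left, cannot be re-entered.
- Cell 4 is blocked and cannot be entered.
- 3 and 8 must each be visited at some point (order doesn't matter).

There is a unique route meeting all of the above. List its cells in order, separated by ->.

1 -> 2 -> 3 -> 7 -> 8 -> 12 -> 16

Moves only go right or down, so the column and row indices never decrease.
Route from 1: 2× right (reaching 3), down to 7, right to 8, 2× down (reaching 16) — 6 moves in all.
Check: all required cells visited.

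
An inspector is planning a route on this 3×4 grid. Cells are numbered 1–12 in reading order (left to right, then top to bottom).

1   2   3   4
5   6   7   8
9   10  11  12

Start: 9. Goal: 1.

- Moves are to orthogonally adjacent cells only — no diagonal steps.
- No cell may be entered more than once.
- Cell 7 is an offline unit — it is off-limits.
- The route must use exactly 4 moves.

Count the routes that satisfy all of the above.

3

Need simple routes of exactly 4 moves from 9 to 1 (Manhattan distance 2, so 1 moves are spent on a detour and 1 undoing it).
Enumerating: 9 5 6 2 1 | 9 10 6 2 1 | 9 10 6 5 1.
That gives 3 routes.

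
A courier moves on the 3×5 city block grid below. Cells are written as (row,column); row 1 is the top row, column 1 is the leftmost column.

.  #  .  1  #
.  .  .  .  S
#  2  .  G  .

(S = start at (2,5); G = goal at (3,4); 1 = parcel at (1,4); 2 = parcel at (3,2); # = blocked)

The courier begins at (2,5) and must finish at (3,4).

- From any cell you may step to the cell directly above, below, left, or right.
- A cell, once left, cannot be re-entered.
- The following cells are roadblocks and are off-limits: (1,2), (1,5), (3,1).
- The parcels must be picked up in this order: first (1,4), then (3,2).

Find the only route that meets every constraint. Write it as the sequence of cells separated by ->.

(2,5) -> (2,4) -> (1,4) -> (1,3) -> (2,3) -> (2,2) -> (3,2) -> (3,3) -> (3,4)

The waypoints must appear in the order (1,4), (3,2), with no cell reused.
Route from (2,5): left to (2,4), up to (1,4), left to (1,3), down to (2,3), left to (2,2), down to (3,2), 2× right (reaching (3,4)) — 8 moves in all.
Check: order respected (1 at step 2, 2 at step 6).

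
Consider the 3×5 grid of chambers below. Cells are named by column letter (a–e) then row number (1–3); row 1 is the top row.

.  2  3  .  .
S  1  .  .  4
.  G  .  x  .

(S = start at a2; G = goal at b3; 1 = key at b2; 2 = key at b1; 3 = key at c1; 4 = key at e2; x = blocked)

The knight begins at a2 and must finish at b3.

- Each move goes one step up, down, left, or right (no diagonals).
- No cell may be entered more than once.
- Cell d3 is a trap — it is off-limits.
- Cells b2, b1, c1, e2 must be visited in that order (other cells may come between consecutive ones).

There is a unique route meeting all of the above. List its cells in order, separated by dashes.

a2 - b2 - b1 - c1 - d1 - e1 - e2 - d2 - c2 - c3 - b3

The waypoints must appear in the order b2, b1, c1, e2, with no cell reused.
Route from a2: right 1 to b2, up 1 to b1, right 3 to e1, down 1 to e2, left 2 to c2, down 1 to c3, left 1 to b3 — 10 moves in all.
Check: order respected (1 at step 1, 2 at step 2, 3 at step 3, 4 at step 6).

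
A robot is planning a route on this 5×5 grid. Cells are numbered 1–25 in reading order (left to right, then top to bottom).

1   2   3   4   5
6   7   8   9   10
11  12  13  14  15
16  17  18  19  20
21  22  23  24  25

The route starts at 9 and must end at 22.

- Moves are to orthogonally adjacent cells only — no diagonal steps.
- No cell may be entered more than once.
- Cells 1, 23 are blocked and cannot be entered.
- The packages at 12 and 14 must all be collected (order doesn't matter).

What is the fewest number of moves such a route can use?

Any route passes through 12 and 14 in some order between 9 and 22. Summing Manhattan distances along each leg and taking the cheapest ordering (9 → 14 → 12 → 22) gives a lower bound of 1 + 2 + 2 = 5 moves.
A route of 5 moves achieves this: 9 → 14 → 13 → 12 → 17 → 22.
Since 5 matches the lower bound, it is optimal.

5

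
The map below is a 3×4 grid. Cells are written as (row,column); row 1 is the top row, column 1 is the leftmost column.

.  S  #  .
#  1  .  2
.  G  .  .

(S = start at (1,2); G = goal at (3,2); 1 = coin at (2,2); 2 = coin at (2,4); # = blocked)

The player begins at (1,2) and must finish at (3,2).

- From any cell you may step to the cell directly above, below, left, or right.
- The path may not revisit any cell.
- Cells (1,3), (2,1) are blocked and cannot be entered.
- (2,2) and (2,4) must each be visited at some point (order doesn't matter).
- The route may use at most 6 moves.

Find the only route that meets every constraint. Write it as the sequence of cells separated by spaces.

The 6-move cap with required stops at (2,2), (2,4) leaves no slack for detours.
Route from (1,2): down 1 to (2,2), right 2 to (2,4), down 1 to (3,4), left 2 to (3,2) — 6 moves in all.
Check: all required cells visited; 6 ≤ 6 moves.

(1,2) (2,2) (2,3) (2,4) (3,4) (3,3) (3,2)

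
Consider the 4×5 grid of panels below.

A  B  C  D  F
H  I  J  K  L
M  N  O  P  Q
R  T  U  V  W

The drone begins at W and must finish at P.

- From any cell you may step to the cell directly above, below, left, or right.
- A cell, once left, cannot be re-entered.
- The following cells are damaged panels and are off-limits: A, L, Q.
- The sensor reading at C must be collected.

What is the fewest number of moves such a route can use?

Any route passes through C somewhere between W and P. Summing Manhattan distances along the two legs (W → C → P) gives a lower bound of 5 + 3 = 8 moves.
A route of 8 moves achieves this: W → V → U → O → J → C → D → K → P.
Since 8 matches the lower bound, it is optimal.

8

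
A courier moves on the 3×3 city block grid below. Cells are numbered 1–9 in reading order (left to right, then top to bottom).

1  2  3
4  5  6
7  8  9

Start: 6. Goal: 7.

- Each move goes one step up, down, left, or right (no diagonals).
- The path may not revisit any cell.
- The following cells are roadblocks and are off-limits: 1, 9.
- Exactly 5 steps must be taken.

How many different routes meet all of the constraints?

2

Need simple routes of exactly 5 moves from 6 to 7 (Manhattan distance 3, so 1 moves are spent on a detour and 1 undoing it).
Enumerating: 6 3 2 5 8 7 | 6 3 2 5 4 7.
That gives 2 routes.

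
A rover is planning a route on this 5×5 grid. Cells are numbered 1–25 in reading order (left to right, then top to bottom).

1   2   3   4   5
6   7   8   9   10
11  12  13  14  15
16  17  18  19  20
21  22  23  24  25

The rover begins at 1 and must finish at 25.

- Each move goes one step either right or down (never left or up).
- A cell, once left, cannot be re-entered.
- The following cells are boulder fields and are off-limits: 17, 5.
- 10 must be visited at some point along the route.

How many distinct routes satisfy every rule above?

4

A right/down-only route from 1 to 25 makes exactly 4 down-moves and 4 right-moves in some order.
With no other constraints that would be C(8,4) = 70 routes.
Split at 10 and multiply the segment counts (each segment already excludes blocked cells): 1→10: 4; 10→25: 1; product = 4.
That gives 4 routes.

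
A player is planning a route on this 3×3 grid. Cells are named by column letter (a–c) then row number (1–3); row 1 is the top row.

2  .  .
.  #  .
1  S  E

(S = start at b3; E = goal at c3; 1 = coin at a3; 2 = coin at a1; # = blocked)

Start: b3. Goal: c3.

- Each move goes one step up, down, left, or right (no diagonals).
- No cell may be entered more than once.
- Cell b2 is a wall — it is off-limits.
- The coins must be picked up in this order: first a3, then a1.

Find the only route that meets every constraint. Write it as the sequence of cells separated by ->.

b3 -> a3 -> a2 -> a1 -> b1 -> c1 -> c2 -> c3

The waypoints must appear in the order a3, a1, with no cell reused.
Route from b3: left to a3, 2× up (reaching a1), 2× right (reaching c1), 2× down (reaching c3) — 7 moves in all.
Check: order respected (1 at step 1, 2 at step 3).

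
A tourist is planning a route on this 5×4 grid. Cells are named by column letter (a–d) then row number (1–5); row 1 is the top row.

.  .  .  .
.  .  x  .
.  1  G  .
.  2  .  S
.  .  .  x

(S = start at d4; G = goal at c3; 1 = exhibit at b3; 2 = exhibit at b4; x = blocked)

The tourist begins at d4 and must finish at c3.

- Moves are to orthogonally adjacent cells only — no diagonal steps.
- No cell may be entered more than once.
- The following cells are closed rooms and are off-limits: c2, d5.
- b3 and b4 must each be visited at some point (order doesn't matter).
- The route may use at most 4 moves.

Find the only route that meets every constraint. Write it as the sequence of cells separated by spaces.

The 4-move cap with required stops at b3, b4 leaves no slack for detours.
Route from d4: 2× left (reaching b4), up to b3, right to c3 — 4 moves in all.
Check: all required cells visited; 4 ≤ 4 moves.

d4 c4 b4 b3 c3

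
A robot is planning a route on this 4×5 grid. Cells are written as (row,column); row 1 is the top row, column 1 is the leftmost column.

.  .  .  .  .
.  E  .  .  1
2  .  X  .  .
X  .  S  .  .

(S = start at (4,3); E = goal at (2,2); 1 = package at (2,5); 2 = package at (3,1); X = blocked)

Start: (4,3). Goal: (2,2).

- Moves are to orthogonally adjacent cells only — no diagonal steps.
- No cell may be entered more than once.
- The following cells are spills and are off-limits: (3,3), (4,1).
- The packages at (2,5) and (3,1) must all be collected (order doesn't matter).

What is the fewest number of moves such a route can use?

Any route passes through (2,5) and (3,1) in some order between (4,3) and (2,2). Summing Manhattan distances along each leg and taking the cheapest ordering ((4,3) → (2,5) → (3,1) → (2,2)) gives a lower bound of 4 + 5 + 2 = 11 moves.
The shortest route satisfying every rule uses 13 moves: (4,3) → (4,2) → (3,2) → (3,1) → (2,1) → (1,1) → (1,2) → (1,3) → (1,4) → (1,5) → (2,5) → (2,4) → (2,3) → (2,2).
The no-revisit rule (legs can't share cells) pushes the minimum above the 11-move bound; an exhaustive check rules out every length from 11 to 12, leaving 13 as the minimum.

13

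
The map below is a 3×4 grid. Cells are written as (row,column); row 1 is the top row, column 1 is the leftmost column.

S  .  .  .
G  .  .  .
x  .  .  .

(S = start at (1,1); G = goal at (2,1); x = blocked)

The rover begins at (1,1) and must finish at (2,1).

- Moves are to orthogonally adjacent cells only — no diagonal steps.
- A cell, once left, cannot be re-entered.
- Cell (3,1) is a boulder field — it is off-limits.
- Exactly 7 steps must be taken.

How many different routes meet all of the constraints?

2

Need simple routes of exactly 7 moves from (1,1) to (2,1) (Manhattan distance 1, so 3 moves are spent on a detour and 3 undoing it).
Enumerating: (1,1) (1,2) (1,3) (2,3) (3,3) (3,2) (2,2) (2,1) | (1,1) (1,2) (1,3) (1,4) (2,4) (2,3) (2,2) (2,1).
That gives 2 routes.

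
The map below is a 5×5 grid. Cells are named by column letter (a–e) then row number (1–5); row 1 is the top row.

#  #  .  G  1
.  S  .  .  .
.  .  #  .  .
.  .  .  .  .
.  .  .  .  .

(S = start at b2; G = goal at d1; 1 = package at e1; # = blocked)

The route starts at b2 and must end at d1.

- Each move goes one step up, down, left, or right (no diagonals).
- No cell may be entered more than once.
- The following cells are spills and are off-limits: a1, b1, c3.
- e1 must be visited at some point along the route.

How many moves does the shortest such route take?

5

Any route passes through e1 somewhere between b2 and d1. Summing Manhattan distances along the two legs (b2 → e1 → d1) gives a lower bound of 4 + 1 = 5 moves.
A route of 5 moves achieves this: b2 → c2 → d2 → e2 → e1 → d1.
Since 5 matches the lower bound, it is optimal.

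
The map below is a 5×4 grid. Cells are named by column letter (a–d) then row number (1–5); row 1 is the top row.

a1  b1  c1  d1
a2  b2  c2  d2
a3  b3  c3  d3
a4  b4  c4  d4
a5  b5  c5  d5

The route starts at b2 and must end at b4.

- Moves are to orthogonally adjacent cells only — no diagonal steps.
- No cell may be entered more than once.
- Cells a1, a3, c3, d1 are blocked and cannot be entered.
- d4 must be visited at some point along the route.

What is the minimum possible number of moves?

6

Any route passes through d4 somewhere between b2 and b4. Summing Manhattan distances along the two legs (b2 → d4 → b4) gives a lower bound of 4 + 2 = 6 moves.
A route of 6 moves achieves this: b2 → c2 → d2 → d3 → d4 → c4 → b4.
Since 6 matches the lower bound, it is optimal.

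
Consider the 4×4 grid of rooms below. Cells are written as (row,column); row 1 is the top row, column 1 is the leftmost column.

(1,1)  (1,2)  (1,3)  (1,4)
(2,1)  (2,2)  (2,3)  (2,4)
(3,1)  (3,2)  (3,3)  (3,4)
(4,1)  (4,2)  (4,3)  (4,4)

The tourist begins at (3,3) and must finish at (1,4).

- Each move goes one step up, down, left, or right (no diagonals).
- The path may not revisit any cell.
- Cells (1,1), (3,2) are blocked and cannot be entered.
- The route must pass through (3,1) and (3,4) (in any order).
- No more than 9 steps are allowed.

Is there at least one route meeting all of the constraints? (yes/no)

no

Even ignoring the no-revisit rule, getting from (3,3) to (1,4), taking the cheapest ordering (3,3) → (3,1) → (3,4) → (1,4) needs at least 4 + 5 + 2 = 11 moves (fewest moves per leg, detouring around blocked cells), which exceeds the 9-move limit.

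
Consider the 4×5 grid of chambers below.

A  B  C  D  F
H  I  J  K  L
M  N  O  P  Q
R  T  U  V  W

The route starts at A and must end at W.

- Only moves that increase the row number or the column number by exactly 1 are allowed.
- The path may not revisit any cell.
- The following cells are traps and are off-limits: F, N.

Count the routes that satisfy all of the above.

A right/down-only route from A to W makes exactly 3 down-moves and 4 right-moves in some order.
With no other constraints that would be C(7,3) = 35 routes.
Subtract routes through each blocked cell (inclusion–exclusion for overlaps): − through F: 1 − through N: 12 → 22.
That gives 22 routes.

22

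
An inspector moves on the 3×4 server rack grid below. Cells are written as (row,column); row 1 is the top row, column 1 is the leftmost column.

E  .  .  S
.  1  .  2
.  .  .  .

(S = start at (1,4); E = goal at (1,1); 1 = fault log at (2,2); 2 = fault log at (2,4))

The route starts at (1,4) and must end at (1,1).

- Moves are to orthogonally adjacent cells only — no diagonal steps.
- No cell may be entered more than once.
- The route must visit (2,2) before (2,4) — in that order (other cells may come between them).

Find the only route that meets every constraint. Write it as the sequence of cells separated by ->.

The waypoints must appear in the order (2,2), (2,4), with no cell reused.
Route from (1,4): 2× left (reaching (1,2)), down to (2,2), 2× right (reaching (2,4)), down to (3,4), 3× left (reaching (3,1)), 2× up (reaching (1,1)) — 11 moves in all.
Check: order respected (1 at step 3, 2 at step 5).

(1,4) -> (1,3) -> (1,2) -> (2,2) -> (2,3) -> (2,4) -> (3,4) -> (3,3) -> (3,2) -> (3,1) -> (2,1) -> (1,1)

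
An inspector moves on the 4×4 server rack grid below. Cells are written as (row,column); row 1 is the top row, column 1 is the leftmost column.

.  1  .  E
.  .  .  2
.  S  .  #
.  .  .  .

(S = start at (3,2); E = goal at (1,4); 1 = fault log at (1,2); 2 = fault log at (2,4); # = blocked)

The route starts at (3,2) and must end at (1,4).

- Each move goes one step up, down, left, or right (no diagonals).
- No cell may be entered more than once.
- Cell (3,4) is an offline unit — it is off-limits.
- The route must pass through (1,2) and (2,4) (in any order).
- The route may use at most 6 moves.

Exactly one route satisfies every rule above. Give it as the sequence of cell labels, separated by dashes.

(3,2) - (2,2) - (1,2) - (1,3) - (2,3) - (2,4) - (1,4)

Any route must reach (1,2) and (2,4) and still end at (1,4) within 6 moves, so the order of the required stops is forced.
Route from (3,2): 2× up (reaching (1,2)), right to (1,3), down to (2,3), right to (2,4), up to (1,4) — 6 moves in all.
Check: all required cells visited; 6 ≤ 6 moves.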